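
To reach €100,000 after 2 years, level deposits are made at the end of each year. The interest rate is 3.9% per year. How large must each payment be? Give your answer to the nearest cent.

Level ordinary annuity; solve FV = PMT × [((1+r)^n − 1)/r] for PMT.
Periodic rate r = 0.039 per year.
With n = 2: PMT = 100,000 / ([((1+r)^n − 1)/r]) = €49,043.65

€49,043.65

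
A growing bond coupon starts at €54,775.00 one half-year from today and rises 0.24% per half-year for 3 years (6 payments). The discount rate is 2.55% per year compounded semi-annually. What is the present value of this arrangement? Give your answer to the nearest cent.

€316,333.53

Periodic rate r = 0.0255/2 per half-year; n is counted in half-years.
Growing ordinary annuity: PV = PMT₁ × [1 − ((1+g)/(1+r))^n] / (r − g) = 54,775 × [1 − ((1+0.0024)/(1+r))^6] / (r − 0.0024) = €316,333.53.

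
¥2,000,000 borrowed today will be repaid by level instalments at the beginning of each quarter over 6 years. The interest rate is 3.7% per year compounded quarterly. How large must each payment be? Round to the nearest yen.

Level annuity due; solve PV = PMT × [(1 − (1+r)^−n)/r] × (1+r) for PMT.
Periodic rate r = 0.037/4 per quarter; n is counted in quarters.
With n = 24: PMT = 2,000,000 / ([(1 − (1+r)^−n)/r] × (1+r)) = ¥92,453

¥92,453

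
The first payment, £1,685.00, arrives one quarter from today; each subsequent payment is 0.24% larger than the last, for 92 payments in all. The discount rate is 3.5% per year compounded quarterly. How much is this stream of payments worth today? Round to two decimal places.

£116,925.89

Periodic rate r = 0.035/4 per quarter; n is counted in quarters.
Growing ordinary annuity: PV = PMT₁ × [1 − ((1+g)/(1+r))^n] / (r − g) = 1,685 × [1 − ((1+0.0024)/(1+r))^92] / (r − 0.0024) = £116,925.89.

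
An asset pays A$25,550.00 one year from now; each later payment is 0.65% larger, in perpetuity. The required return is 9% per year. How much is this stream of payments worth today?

Periodic rate r = 0.09 per year.
Growing perpetuity (Gordon): PV = PMT₁ / (r − g) = 25,550 / (r − 0.0065) = A$305,988.02.

A$305,988.02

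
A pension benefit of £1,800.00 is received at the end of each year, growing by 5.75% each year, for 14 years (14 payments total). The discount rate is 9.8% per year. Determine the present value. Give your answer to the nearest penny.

£18,183.52

Periodic rate r = 0.098 per year.
Growing ordinary annuity: PV = PMT₁ × [1 − ((1+g)/(1+r))^n] / (r − g) = 1,800 × [1 − ((1+0.0575)/(1+r))^14] / (r − 0.0575) = £18,183.52.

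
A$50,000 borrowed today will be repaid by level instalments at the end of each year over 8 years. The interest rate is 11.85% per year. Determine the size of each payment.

A$10,012.45

Level ordinary annuity; solve PV = PMT × [(1 − (1+r)^−n)/r] for PMT.
Periodic rate r = 0.1185 per year.
With n = 8: PMT = 50,000 / ([(1 − (1+r)^−n)/r]) = A$10,012.45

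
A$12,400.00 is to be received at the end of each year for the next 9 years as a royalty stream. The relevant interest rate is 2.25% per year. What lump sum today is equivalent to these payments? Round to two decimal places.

A$100,014.76

This is an ordinary annuity: 9 payments of A$12,400.00 at the end of each year.
Periodic rate r = 0.0225 per year.
PV = PMT × [(1 − (1+r)^−n)/r] = 12,400 × [1 − (1+r)^−9] / r = A$100,014.76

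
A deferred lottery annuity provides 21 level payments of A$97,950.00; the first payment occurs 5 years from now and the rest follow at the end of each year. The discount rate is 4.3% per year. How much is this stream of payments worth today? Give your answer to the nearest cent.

Ordinary annuity of 21 payments, first payment at period 5.
Periodic rate r = 0.043 per year.
The ordinary-annuity PV formula values the stream one period before the first payment (period 4); discount that back 4 periods:
PV₀ = 97,950 × [1 − (1+r)^−21] / r × (1+r)^−4 = A$1,129,746.30

A$1,129,746.30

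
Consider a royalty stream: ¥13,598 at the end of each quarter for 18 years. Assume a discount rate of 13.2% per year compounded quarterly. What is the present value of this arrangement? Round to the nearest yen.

This is an ordinary annuity: 72 payments of ¥13,598 at the end of each quarter.
Periodic rate r = 0.132/4 per quarter; n is counted in quarters.
PV = PMT × [(1 − (1+r)^−n)/r] = 13,598 × [1 − (1+r)^−72] / r = ¥372,274

¥372,274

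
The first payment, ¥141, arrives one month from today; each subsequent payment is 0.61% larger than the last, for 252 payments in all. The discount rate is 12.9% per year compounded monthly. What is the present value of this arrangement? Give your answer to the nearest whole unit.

Periodic rate r = 0.129/12 per month; n is counted in months.
Growing ordinary annuity: PV = PMT₁ × [1 − ((1+g)/(1+r))^n] / (r − g) = 141 × [1 − ((1+0.0061)/(1+r))^252] / (r − 0.0061) = ¥20,836.

¥20,836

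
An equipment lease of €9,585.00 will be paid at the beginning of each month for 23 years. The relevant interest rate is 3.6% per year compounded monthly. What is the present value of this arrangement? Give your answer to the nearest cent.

This is an annuity due: 276 payments of €9,585.00 at the beginning of each month.
Periodic rate r = 0.036/12 per month; n is counted in months.
PV = PMT × [(1 − (1+r)^−n)/r] × (1+r) = 9,585 × [1 − (1+r)^−276] / r × (1+r) = €1,802,693.89

€1,802,693.89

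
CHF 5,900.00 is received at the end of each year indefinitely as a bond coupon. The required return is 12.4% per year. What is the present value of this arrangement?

Periodic rate r = 0.124 per year.
Level perpetuity: PV = PMT / r = 5,900 / (0.124) = CHF 47,580.65.

CHF 47,580.65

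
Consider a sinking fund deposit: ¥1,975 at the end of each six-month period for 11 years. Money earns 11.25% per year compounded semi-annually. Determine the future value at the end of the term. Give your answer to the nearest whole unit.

¥81,923

This is an ordinary annuity: 22 deposits of ¥1,975 at the end of each six-month period.
Periodic rate r = 0.1125/2 per half-year; n is counted in half-years.
FV = PMT × [((1+r)^n − 1)/r] = 1,975 × [(1+r)^22 − 1] / r = ¥81,923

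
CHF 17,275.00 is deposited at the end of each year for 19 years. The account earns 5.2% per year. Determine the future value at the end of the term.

CHF 538,178.21

This is an ordinary annuity: 19 deposits of CHF 17,275.00 at the end of each year.
Periodic rate r = 0.052 per year.
FV = PMT × [((1+r)^n − 1)/r] = 17,275 × [(1+r)^19 − 1] / r = CHF 538,178.21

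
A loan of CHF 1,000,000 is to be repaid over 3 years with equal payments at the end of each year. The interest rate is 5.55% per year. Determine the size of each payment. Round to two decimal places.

CHF 370,999.19

Level ordinary annuity; solve PV = PMT × [(1 − (1+r)^−n)/r] for PMT.
Periodic rate r = 0.0555 per year.
With n = 3: PMT = 1,000,000 / ([(1 − (1+r)^−n)/r]) = CHF 370,999.19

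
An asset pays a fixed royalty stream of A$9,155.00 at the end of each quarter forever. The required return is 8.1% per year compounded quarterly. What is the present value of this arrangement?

Periodic rate r = 0.081/4 per quarter.
Level perpetuity: PV = PMT / r = 9,155 / (0.081/4) = A$452,098.77.

A$452,098.77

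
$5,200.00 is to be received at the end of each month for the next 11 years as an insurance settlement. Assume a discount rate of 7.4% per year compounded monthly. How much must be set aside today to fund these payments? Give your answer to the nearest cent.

This is an ordinary annuity: 132 payments of $5,200.00 at the end of each month.
Periodic rate r = 0.074/12 per month; n is counted in months.
PV = PMT × [(1 − (1+r)^−n)/r] = 5,200 × [1 − (1+r)^−132] / r = $468,682.11

$468,682.11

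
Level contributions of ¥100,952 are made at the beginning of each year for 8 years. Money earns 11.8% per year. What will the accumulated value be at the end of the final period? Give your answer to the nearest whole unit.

This is an annuity due: 8 deposits of ¥100,952 at the beginning of each year.
Periodic rate r = 0.118 per year.
FV = PMT × [((1+r)^n − 1)/r] × (1+r) = 100,952 × [(1+r)^8 − 1] / r × (1+r) = ¥1,378,105

¥1,378,105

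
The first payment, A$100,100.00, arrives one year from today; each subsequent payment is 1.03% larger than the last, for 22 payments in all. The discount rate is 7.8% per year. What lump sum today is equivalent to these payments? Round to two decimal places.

A$1,123,653.84

Periodic rate r = 0.078 per year.
Growing ordinary annuity: PV = PMT₁ × [1 − ((1+g)/(1+r))^n] / (r − g) = 100,100 × [1 − ((1+0.0103)/(1+r))^22] / (r − 0.0103) = A$1,123,653.84.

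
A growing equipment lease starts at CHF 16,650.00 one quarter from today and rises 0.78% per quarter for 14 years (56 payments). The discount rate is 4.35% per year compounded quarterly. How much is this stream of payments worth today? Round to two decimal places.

Periodic rate r = 0.0435/4 per quarter; n is counted in quarters.
Growing ordinary annuity: PV = PMT₁ × [1 − ((1+g)/(1+r))^n] / (r − g) = 16,650 × [1 − ((1+0.0078)/(1+r))^56] / (r − 0.0078) = CHF 849,270.25.

CHF 849,270.25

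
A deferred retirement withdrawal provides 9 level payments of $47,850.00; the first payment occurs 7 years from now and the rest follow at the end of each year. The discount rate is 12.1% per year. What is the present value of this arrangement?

Ordinary annuity of 9 payments, first payment at period 7.
Periodic rate r = 0.121 per year.
The ordinary-annuity PV formula values the stream one period before the first payment (period 6); discount that back 6 periods:
PV₀ = 47,850 × [1 − (1+r)^−9] / r × (1+r)^−6 = $127,992.29

$127,992.29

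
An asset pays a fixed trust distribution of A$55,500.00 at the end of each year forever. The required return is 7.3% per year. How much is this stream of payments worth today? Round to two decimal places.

Periodic rate r = 0.073 per year.
Level perpetuity: PV = PMT / r = 55,500 / (0.073) = A$760,273.97.

A$760,273.97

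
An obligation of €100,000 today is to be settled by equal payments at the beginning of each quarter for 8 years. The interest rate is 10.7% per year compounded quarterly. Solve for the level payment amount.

€4,568.03

Level annuity due; solve PV = PMT × [(1 − (1+r)^−n)/r] × (1+r) for PMT.
Periodic rate r = 0.107/4 per quarter; n is counted in quarters.
With n = 32: PMT = 100,000 / ([(1 − (1+r)^−n)/r] × (1+r)) = €4,568.03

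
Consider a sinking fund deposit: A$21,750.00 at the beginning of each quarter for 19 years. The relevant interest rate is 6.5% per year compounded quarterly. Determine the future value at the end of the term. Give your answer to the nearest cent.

This is an annuity due: 76 deposits of A$21,750.00 at the beginning of each quarter.
Periodic rate r = 0.065/4 per quarter; n is counted in quarters.
FV = PMT × [((1+r)^n − 1)/r] × (1+r) = 21,750 × [(1+r)^76 − 1] / r × (1+r) = A$3,270,512.58

A$3,270,512.58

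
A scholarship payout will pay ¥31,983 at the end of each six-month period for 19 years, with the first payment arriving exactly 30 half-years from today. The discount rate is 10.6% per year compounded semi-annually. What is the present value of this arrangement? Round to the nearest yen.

Ordinary annuity of 38 payments, first payment at period 30.
Periodic rate r = 0.106/2 per half-year; n is counted in half-years.
The ordinary-annuity PV formula values the stream one period before the first payment (period 29); discount that back 29 periods:
PV₀ = 31,983 × [1 − (1+r)^−38] / r × (1+r)^−29 = ¥116,000

¥116,000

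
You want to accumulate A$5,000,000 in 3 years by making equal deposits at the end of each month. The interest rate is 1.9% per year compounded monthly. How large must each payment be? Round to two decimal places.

A$135,078.05

Level ordinary annuity; solve FV = PMT × [((1+r)^n − 1)/r] for PMT.
Periodic rate r = 0.019/12 per month; n is counted in months.
With n = 36: PMT = 5,000,000 / ([((1+r)^n − 1)/r]) = A$135,078.05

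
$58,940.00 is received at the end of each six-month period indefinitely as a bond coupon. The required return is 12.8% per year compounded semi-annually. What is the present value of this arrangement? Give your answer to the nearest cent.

Periodic rate r = 0.128/2 per half-year.
Level perpetuity: PV = PMT / r = 58,940 / (0.128/2) = $920,937.50.

$920,937.50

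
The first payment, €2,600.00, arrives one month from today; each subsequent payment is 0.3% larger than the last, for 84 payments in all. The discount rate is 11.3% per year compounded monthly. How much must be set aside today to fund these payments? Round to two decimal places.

€168,045.06

Periodic rate r = 0.113/12 per month; n is counted in months.
Growing ordinary annuity: PV = PMT₁ × [1 − ((1+g)/(1+r))^n] / (r − g) = 2,600 × [1 − ((1+0.003)/(1+r))^84] / (r − 0.003) = €168,045.06.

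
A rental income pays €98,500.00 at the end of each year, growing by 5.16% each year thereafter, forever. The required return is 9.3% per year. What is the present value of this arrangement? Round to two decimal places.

Periodic rate r = 0.093 per year.
Growing perpetuity (Gordon): PV = PMT₁ / (r − g) = 98,500 / (r − 0.0516) = €2,379,227.05.

€2,379,227.05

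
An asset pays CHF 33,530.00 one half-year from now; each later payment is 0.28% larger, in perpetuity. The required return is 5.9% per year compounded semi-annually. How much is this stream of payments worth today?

CHF 1,255,805.24

Periodic rate r = 0.059/2 per half-year.
Growing perpetuity (Gordon): PV = PMT₁ / (r − g) = 33,530 / (r − 0.0028) = CHF 1,255,805.24.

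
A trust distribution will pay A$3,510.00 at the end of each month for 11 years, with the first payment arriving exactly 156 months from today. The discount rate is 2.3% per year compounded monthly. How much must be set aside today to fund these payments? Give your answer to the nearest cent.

A$303,974.25

Ordinary annuity of 132 payments, first payment at period 156.
Periodic rate r = 0.023/12 per month; n is counted in months.
The ordinary-annuity PV formula values the stream one period before the first payment (period 155); discount that back 155 periods:
PV₀ = 3,510 × [1 − (1+r)^−132] / r × (1+r)^−155 = A$303,974.25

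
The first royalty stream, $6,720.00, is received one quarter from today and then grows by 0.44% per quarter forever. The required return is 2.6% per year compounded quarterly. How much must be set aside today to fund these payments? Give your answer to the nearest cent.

$3,200,000.00

Periodic rate r = 0.026/4 per quarter.
Growing perpetuity (Gordon): PV = PMT₁ / (r − g) = 6,720 / (r − 0.0044) = $3,200,000.00.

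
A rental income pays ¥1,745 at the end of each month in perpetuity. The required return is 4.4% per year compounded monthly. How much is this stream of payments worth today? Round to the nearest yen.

¥475,909

Periodic rate r = 0.044/12 per month.
Level perpetuity: PV = PMT / r = 1,745 / (0.044/12) = ¥475,909.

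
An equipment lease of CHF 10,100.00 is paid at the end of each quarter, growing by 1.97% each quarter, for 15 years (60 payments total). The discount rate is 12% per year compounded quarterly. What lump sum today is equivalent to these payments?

CHF 444,050.28

Periodic rate r = 0.12/4 per quarter; n is counted in quarters.
Growing ordinary annuity: PV = PMT₁ × [1 − ((1+g)/(1+r))^n] / (r − g) = 10,100 × [1 − ((1+0.0197)/(1+r))^60] / (r − 0.0197) = CHF 444,050.28.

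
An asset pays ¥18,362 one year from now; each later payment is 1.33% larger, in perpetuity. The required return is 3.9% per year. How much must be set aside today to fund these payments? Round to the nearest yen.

Periodic rate r = 0.039 per year.
Growing perpetuity (Gordon): PV = PMT₁ / (r − g) = 18,362 / (r − 0.0133) = ¥714,475.

¥714,475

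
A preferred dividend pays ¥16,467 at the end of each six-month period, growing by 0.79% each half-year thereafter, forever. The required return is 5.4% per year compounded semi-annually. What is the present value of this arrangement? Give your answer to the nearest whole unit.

Periodic rate r = 0.054/2 per half-year.
Growing perpetuity (Gordon): PV = PMT₁ / (r − g) = 16,467 / (r − 0.0079) = ¥862,147.

¥862,147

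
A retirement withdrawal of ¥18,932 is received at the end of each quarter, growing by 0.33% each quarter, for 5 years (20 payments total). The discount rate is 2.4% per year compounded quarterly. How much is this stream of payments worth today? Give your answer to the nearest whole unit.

Periodic rate r = 0.024/4 per quarter; n is counted in quarters.
Growing ordinary annuity: PV = PMT₁ × [1 − ((1+g)/(1+r))^n] / (r − g) = 18,932 × [1 − ((1+0.0033)/(1+r))^20] / (r − 0.0033) = ¥366,938.

¥366,938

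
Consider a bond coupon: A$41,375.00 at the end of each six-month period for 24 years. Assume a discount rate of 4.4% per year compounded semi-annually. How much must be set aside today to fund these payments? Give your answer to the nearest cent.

A$1,218,964.76

This is an ordinary annuity: 48 payments of A$41,375.00 at the end of each six-month period.
Periodic rate r = 0.044/2 per half-year; n is counted in half-years.
PV = PMT × [(1 − (1+r)^−n)/r] = 41,375 × [1 − (1+r)^−48] / r = A$1,218,964.76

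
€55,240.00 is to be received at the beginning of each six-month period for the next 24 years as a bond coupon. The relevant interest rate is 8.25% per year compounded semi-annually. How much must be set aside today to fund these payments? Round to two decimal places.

This is an annuity due: 48 payments of €55,240.00 at the beginning of each six-month period.
Periodic rate r = 0.0825/2 per half-year; n is counted in half-years.
PV = PMT × [(1 − (1+r)^−n)/r] × (1+r) = 55,240 × [1 − (1+r)^−48] / r × (1+r) = €1,194,062.42

€1,194,062.42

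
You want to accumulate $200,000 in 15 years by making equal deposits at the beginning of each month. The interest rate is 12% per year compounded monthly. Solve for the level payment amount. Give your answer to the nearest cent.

$396.37

Level annuity due; solve FV = PMT × [((1+r)^n − 1)/r] × (1+r) for PMT.
Periodic rate r = 0.12/12 per month; n is counted in months.
With n = 180: PMT = 200,000 / ([((1+r)^n − 1)/r] × (1+r)) = $396.37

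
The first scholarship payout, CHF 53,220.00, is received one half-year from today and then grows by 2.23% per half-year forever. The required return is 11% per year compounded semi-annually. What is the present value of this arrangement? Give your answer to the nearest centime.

CHF 1,627,522.94

Periodic rate r = 0.11/2 per half-year.
Growing perpetuity (Gordon): PV = PMT₁ / (r − g) = 53,220 / (r − 0.0223) = CHF 1,627,522.94.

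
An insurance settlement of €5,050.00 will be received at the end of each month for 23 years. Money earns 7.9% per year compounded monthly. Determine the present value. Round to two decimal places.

€641,682.52

This is an ordinary annuity: 276 payments of €5,050.00 at the end of each month.
Periodic rate r = 0.079/12 per month; n is counted in months.
PV = PMT × [(1 − (1+r)^−n)/r] = 5,050 × [1 − (1+r)^−276] / r = €641,682.52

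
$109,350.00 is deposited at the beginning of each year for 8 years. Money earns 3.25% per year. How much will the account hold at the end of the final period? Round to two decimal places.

This is an annuity due: 8 deposits of $109,350.00 at the beginning of each year.
Periodic rate r = 0.0325 per year.
FV = PMT × [((1+r)^n − 1)/r] × (1+r) = 109,350 × [(1+r)^8 − 1] / r × (1+r) = $1,012,930.26

$1,012,930.26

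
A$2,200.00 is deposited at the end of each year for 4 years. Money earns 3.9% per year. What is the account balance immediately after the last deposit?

A$9,328.32

This is an ordinary annuity: 4 deposits of A$2,200.00 at the end of each year.
Periodic rate r = 0.039 per year.
FV = PMT × [((1+r)^n − 1)/r] = 2,200 × [(1+r)^4 − 1] / r = A$9,328.32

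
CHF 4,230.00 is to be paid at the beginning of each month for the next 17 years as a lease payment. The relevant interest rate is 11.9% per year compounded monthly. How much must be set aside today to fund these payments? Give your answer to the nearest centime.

This is an annuity due: 204 payments of CHF 4,230.00 at the beginning of each month.
Periodic rate r = 0.119/12 per month; n is counted in months.
PV = PMT × [(1 − (1+r)^−n)/r] × (1+r) = 4,230 × [1 − (1+r)^−204] / r × (1+r) = CHF 373,239.28

CHF 373,239.28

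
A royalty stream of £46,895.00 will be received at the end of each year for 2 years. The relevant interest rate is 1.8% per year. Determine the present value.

This is an ordinary annuity: 2 payments of £46,895.00 at the end of each year.
Periodic rate r = 0.018 per year.
PV = PMT × [(1 − (1+r)^−n)/r] = 46,895 × [1 − (1+r)^−2] / r = £91,317.11

£91,317.11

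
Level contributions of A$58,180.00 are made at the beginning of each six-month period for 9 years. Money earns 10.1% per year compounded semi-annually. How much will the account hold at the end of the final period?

A$1,727,440.61

This is an annuity due: 18 deposits of A$58,180.00 at the beginning of each six-month period.
Periodic rate r = 0.101/2 per half-year; n is counted in half-years.
FV = PMT × [((1+r)^n − 1)/r] × (1+r) = 58,180 × [(1+r)^18 − 1] / r × (1+r) = A$1,727,440.61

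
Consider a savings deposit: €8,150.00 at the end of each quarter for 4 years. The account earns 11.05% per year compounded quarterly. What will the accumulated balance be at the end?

€161,234.75

This is an ordinary annuity: 16 deposits of €8,150.00 at the end of each quarter.
Periodic rate r = 0.1105/4 per quarter; n is counted in quarters.
FV = PMT × [((1+r)^n − 1)/r] = 8,150 × [(1+r)^16 − 1] / r = €161,234.75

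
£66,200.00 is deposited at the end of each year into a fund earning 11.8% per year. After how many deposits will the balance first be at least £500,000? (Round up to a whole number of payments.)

Periodic rate r = 0.118 per year.
Ordinary annuity FV: 500,000 = 66,200 × [((1+r)^n − 1)/r].
(1+r)^n = 1 + 500,000 × r / 66,200, so n = ln(1 + 500,000·r/66,200) / ln(1+r) = 5.71.
Round up to a whole number of payments: n = 6.

6 payments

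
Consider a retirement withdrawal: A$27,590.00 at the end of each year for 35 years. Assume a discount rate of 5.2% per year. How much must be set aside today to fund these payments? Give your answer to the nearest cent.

A$440,586.26

This is an ordinary annuity: 35 payments of A$27,590.00 at the end of each year.
Periodic rate r = 0.052 per year.
PV = PMT × [(1 − (1+r)^−n)/r] = 27,590 × [1 − (1+r)^−35] / r = A$440,586.26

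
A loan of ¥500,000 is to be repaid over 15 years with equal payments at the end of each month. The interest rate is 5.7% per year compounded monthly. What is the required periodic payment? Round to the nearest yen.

Level ordinary annuity; solve PV = PMT × [(1 − (1+r)^−n)/r] for PMT.
Periodic rate r = 0.057/12 per month; n is counted in months.
With n = 180: PMT = 500,000 / ([(1 − (1+r)^−n)/r]) = ¥4,139

¥4,139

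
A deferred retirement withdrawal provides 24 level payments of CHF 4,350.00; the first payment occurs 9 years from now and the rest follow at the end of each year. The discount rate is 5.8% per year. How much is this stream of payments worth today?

CHF 35,426.46

Ordinary annuity of 24 payments, first payment at period 9.
Periodic rate r = 0.058 per year.
The ordinary-annuity PV formula values the stream one period before the first payment (period 8); discount that back 8 periods:
PV₀ = 4,350 × [1 − (1+r)^−24] / r × (1+r)^−8 = CHF 35,426.46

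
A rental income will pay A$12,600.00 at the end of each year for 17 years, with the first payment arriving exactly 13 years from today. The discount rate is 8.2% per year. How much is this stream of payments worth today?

A$44,049.85

Ordinary annuity of 17 payments, first payment at period 13.
Periodic rate r = 0.082 per year.
The ordinary-annuity PV formula values the stream one period before the first payment (period 12); discount that back 12 periods:
PV₀ = 12,600 × [1 − (1+r)^−17] / r × (1+r)^−12 = A$44,049.85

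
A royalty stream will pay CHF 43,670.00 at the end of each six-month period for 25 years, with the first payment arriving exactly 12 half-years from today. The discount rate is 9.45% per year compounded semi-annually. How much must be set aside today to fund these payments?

Ordinary annuity of 50 payments, first payment at period 12.
Periodic rate r = 0.0945/2 per half-year; n is counted in half-years.
The ordinary-annuity PV formula values the stream one period before the first payment (period 11); discount that back 11 periods:
PV₀ = 43,670 × [1 − (1+r)^−50] / r × (1+r)^−11 = CHF 500,897.38

CHF 500,897.38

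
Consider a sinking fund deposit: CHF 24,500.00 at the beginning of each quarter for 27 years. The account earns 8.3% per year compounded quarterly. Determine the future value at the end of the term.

This is an annuity due: 108 deposits of CHF 24,500.00 at the beginning of each quarter.
Periodic rate r = 0.083/4 per quarter; n is counted in quarters.
FV = PMT × [((1+r)^n − 1)/r] × (1+r) = 24,500 × [(1+r)^108 − 1] / r × (1+r) = CHF 9,870,226.07

CHF 9,870,226.07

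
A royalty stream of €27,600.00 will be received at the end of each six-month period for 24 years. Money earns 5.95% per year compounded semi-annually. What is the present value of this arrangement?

€700,590.01

This is an ordinary annuity: 48 payments of €27,600.00 at the end of each six-month period.
Periodic rate r = 0.0595/2 per half-year; n is counted in half-years.
PV = PMT × [(1 − (1+r)^−n)/r] = 27,600 × [1 − (1+r)^−48] / r = €700,590.01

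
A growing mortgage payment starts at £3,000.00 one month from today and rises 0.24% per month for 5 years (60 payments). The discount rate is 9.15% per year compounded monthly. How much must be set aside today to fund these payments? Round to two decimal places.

£153,859.78

Periodic rate r = 0.0915/12 per month; n is counted in months.
Growing ordinary annuity: PV = PMT₁ × [1 − ((1+g)/(1+r))^n] / (r − g) = 3,000 × [1 − ((1+0.0024)/(1+r))^60] / (r − 0.0024) = £153,859.78.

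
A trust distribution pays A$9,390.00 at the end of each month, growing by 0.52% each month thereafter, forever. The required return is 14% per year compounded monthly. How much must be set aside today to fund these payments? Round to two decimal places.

Periodic rate r = 0.14/12 per month.
Growing perpetuity (Gordon): PV = PMT₁ / (r − g) = 9,390 / (r − 0.0052) = A$1,452,061.86.

A$1,452,061.86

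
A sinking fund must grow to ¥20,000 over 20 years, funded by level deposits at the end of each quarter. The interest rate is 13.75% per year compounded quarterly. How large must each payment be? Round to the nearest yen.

¥49

Level ordinary annuity; solve FV = PMT × [((1+r)^n − 1)/r] for PMT.
Periodic rate r = 0.1375/4 per quarter; n is counted in quarters.
With n = 80: PMT = 20,000 / ([((1+r)^n − 1)/r]) = ¥49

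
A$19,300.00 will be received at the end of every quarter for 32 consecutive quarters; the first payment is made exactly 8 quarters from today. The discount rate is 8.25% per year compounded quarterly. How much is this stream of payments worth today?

A$389,080.62

Ordinary annuity of 32 payments, first payment at period 8.
Periodic rate r = 0.0825/4 per quarter; n is counted in quarters.
The ordinary-annuity PV formula values the stream one period before the first payment (period 7); discount that back 7 periods:
PV₀ = 19,300 × [1 − (1+r)^−32] / r × (1+r)^−7 = A$389,080.62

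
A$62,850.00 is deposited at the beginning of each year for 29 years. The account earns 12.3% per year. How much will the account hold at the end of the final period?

A$16,014,129.77

This is an annuity due: 29 deposits of A$62,850.00 at the beginning of each year.
Periodic rate r = 0.123 per year.
FV = PMT × [((1+r)^n − 1)/r] × (1+r) = 62,850 × [(1+r)^29 − 1] / r × (1+r) = A$16,014,129.77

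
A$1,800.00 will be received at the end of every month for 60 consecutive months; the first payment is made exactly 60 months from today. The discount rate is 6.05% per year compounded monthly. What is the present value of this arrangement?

A$69,118.71

Ordinary annuity of 60 payments, first payment at period 60.
Periodic rate r = 0.0605/12 per month; n is counted in months.
The ordinary-annuity PV formula values the stream one period before the first payment (period 59); discount that back 59 periods:
PV₀ = 1,800 × [1 − (1+r)^−60] / r × (1+r)^−59 = A$69,118.71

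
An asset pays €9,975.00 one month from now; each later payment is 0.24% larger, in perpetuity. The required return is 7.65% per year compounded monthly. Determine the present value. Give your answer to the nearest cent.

Periodic rate r = 0.0765/12 per month.
Growing perpetuity (Gordon): PV = PMT₁ / (r − g) = 9,975 / (r − 0.0024) = €2,509,433.96.

€2,509,433.96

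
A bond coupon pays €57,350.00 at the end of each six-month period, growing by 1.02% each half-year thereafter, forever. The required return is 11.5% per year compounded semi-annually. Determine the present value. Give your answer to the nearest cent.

€1,212,473.57

Periodic rate r = 0.115/2 per half-year.
Growing perpetuity (Gordon): PV = PMT₁ / (r − g) = 57,350 / (r − 0.0102) = €1,212,473.57.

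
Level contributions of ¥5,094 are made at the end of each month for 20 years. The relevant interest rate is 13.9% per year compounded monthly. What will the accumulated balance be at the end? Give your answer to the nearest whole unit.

This is an ordinary annuity: 240 deposits of ¥5,094 at the end of each month.
Periodic rate r = 0.139/12 per month; n is counted in months.
FV = PMT × [((1+r)^n − 1)/r] = 5,094 × [(1+r)^240 − 1] / r = ¥6,536,529

¥6,536,529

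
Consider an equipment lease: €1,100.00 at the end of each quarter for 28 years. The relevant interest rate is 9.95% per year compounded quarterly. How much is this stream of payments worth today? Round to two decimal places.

This is an ordinary annuity: 112 payments of €1,100.00 at the end of each quarter.
Periodic rate r = 0.0995/4 per quarter; n is counted in quarters.
PV = PMT × [(1 − (1+r)^−n)/r] = 1,100 × [1 − (1+r)^−112] / r = €41,399.55

€41,399.55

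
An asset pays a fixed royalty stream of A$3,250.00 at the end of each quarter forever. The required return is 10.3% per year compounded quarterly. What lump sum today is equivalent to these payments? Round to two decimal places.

Periodic rate r = 0.103/4 per quarter.
Level perpetuity: PV = PMT / r = 3,250 / (0.103/4) = A$126,213.59.

A$126,213.59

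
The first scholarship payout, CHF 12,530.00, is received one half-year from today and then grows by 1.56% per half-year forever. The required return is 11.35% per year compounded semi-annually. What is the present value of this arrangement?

Periodic rate r = 0.1135/2 per half-year.
Growing perpetuity (Gordon): PV = PMT₁ / (r − g) = 12,530 / (r − 0.0156) = CHF 304,495.75.

CHF 304,495.75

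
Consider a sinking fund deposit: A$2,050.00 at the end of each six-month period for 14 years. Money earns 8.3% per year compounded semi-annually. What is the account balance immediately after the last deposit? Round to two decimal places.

A$104,831.20

This is an ordinary annuity: 28 deposits of A$2,050.00 at the end of each six-month period.
Periodic rate r = 0.083/2 per half-year; n is counted in half-years.
FV = PMT × [((1+r)^n − 1)/r] = 2,050 × [(1+r)^28 − 1] / r = A$104,831.20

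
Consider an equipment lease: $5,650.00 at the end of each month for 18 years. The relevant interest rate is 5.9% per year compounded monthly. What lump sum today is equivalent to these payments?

This is an ordinary annuity: 216 payments of $5,650.00 at the end of each month.
Periodic rate r = 0.059/12 per month; n is counted in months.
PV = PMT × [(1 − (1+r)^−n)/r] = 5,650 × [1 − (1+r)^−216] / r = $750,782.13

$750,782.13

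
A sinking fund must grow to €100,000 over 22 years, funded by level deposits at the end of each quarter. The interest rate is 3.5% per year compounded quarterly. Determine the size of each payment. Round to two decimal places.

Level ordinary annuity; solve FV = PMT × [((1+r)^n − 1)/r] for PMT.
Periodic rate r = 0.035/4 per quarter; n is counted in quarters.
With n = 88: PMT = 100,000 / ([((1+r)^n − 1)/r]) = €759.19

€759.19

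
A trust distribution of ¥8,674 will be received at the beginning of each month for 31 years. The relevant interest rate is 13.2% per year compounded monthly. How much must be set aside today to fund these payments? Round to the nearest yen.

¥783,600

This is an annuity due: 372 payments of ¥8,674 at the beginning of each month.
Periodic rate r = 0.132/12 per month; n is counted in months.
PV = PMT × [(1 − (1+r)^−n)/r] × (1+r) = 8,674 × [1 − (1+r)^−372] / r × (1+r) = ¥783,600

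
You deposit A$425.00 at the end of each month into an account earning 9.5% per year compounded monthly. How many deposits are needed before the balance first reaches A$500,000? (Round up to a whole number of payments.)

Periodic rate r = 0.095/12 per month; n is counted in months.
Ordinary annuity FV: 500,000 = 425 × [((1+r)^n − 1)/r].
(1+r)^n = 1 + 500,000 × r / 425, so n = ln(1 + 500,000·r/425) / ln(1+r) = 295.92.
Round up to a whole number of payments: n = 296.

296 payments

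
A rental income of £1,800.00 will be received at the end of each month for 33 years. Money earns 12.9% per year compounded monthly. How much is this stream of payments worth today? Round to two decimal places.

£165,015.59

This is an ordinary annuity: 396 payments of £1,800.00 at the end of each month.
Periodic rate r = 0.129/12 per month; n is counted in months.
PV = PMT × [(1 − (1+r)^−n)/r] = 1,800 × [1 − (1+r)^−396] / r = £165,015.59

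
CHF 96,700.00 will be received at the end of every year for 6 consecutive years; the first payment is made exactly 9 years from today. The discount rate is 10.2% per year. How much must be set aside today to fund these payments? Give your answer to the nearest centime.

CHF 192,507.14

Ordinary annuity of 6 payments, first payment at period 9.
Periodic rate r = 0.102 per year.
The ordinary-annuity PV formula values the stream one period before the first payment (period 8); discount that back 8 periods:
PV₀ = 96,700 × [1 − (1+r)^−6] / r × (1+r)^−8 = CHF 192,507.14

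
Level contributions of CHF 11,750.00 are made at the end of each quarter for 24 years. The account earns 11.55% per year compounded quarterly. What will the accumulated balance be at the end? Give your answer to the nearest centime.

This is an ordinary annuity: 96 deposits of CHF 11,750.00 at the end of each quarter.
Periodic rate r = 0.1155/4 per quarter; n is counted in quarters.
FV = PMT × [((1+r)^n − 1)/r] = 11,750 × [(1+r)^96 − 1] / r = CHF 5,849,507.84

CHF 5,849,507.84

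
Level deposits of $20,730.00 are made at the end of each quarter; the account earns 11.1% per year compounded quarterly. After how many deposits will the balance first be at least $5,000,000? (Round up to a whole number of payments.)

Periodic rate r = 0.111/4 per quarter; n is counted in quarters.
Ordinary annuity FV: 5,000,000 = 20,730 × [((1+r)^n − 1)/r].
(1+r)^n = 1 + 5,000,000 × r / 20,730, so n = ln(1 + 5,000,000·r/20,730) / ln(1+r) = 74.54.
Round up to a whole number of payments: n = 75.

75 payments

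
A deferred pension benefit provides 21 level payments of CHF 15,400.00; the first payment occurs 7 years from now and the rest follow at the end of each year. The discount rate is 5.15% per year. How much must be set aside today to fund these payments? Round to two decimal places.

CHF 144,171.00

Ordinary annuity of 21 payments, first payment at period 7.
Periodic rate r = 0.0515 per year.
The ordinary-annuity PV formula values the stream one period before the first payment (period 6); discount that back 6 periods:
PV₀ = 15,400 × [1 − (1+r)^−21] / r × (1+r)^−6 = CHF 144,171.00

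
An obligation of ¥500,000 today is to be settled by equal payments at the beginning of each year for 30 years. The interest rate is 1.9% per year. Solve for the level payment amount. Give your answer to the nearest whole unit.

Level annuity due; solve PV = PMT × [(1 − (1+r)^−n)/r] × (1+r) for PMT.
Periodic rate r = 0.019 per year.
With n = 30: PMT = 500,000 / ([(1 − (1+r)^−n)/r] × (1+r)) = ¥21,609

¥21,609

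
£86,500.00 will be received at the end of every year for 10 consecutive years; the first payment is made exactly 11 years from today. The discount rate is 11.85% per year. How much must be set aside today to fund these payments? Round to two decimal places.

Ordinary annuity of 10 payments, first payment at period 11.
Periodic rate r = 0.1185 per year.
The ordinary-annuity PV formula values the stream one period before the first payment (period 10); discount that back 10 periods:
PV₀ = 86,500 × [1 − (1+r)^−10] / r × (1+r)^−10 = £160,469.78

£160,469.78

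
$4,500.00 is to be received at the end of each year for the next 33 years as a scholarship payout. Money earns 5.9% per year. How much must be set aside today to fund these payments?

This is an ordinary annuity: 33 payments of $4,500.00 at the end of each year.
Periodic rate r = 0.059 per year.
PV = PMT × [(1 − (1+r)^−n)/r] = 4,500 × [1 − (1+r)^−33] / r = $64,768.64

$64,768.64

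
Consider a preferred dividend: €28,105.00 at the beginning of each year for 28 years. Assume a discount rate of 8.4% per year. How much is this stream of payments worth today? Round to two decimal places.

This is an annuity due: 28 payments of €28,105.00 at the beginning of each year.
Periodic rate r = 0.084 per year.
PV = PMT × [(1 − (1+r)^−n)/r] × (1+r) = 28,105 × [1 − (1+r)^−28] / r × (1+r) = €324,781.83

€324,781.83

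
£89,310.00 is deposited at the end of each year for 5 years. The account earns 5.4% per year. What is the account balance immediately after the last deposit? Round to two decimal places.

This is an ordinary annuity: 5 deposits of £89,310.00 at the end of each year.
Periodic rate r = 0.054 per year.
FV = PMT × [((1+r)^n − 1)/r] = 89,310 × [(1+r)^5 − 1] / r = £497,452.75

£497,452.75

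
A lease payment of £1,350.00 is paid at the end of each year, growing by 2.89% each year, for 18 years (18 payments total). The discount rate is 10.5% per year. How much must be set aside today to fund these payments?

Periodic rate r = 0.105 per year.
Growing ordinary annuity: PV = PMT₁ × [1 − ((1+g)/(1+r))^n] / (r − g) = 1,350 × [1 − ((1+0.0289)/(1+r))^18] / (r − 0.0289) = £12,829.10.

£12,829.10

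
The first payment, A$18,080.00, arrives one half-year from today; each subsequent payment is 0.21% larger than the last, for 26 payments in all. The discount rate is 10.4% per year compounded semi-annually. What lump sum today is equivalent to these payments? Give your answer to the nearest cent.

Periodic rate r = 0.104/2 per half-year; n is counted in half-years.
Growing ordinary annuity: PV = PMT₁ × [1 − ((1+g)/(1+r))^n] / (r − g) = 18,080 × [1 − ((1+0.0021)/(1+r))^26] / (r − 0.0021) = A$259,906.66.

A$259,906.66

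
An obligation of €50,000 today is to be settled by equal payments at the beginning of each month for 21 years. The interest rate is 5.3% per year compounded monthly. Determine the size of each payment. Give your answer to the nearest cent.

Level annuity due; solve PV = PMT × [(1 − (1+r)^−n)/r] × (1+r) for PMT.
Periodic rate r = 0.053/12 per month; n is counted in months.
With n = 252: PMT = 50,000 / ([(1 − (1+r)^−n)/r] × (1+r)) = €327.85

€327.85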